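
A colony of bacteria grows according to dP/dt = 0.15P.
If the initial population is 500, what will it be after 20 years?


The ODE dP/dt = 0.15P has solution P(t) = P(0)e^(0.15t).
Substitute P(0) = 500 and t = 20: P(20) = 500 e^(3.00) ≈ 10043.


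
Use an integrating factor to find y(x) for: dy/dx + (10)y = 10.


P(x) = 10, Q(x) = 10; integrating factor μ = e^(10x).
(μ y)' = 10e^(10x) ⇒ μ y = e^(10x) + C.
Divide by μ: y = 1 + Ce^(-10x).


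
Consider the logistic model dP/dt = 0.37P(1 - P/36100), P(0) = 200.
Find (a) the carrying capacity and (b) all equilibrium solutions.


Logistic ODE dP/dt = 0.37P(1 - P/36100) has equilibria where dP/dt = 0, i.e. P = 0 or P = 36100.
The coefficient (1 - P/K) = 0 when P = K, identifying K = 36100 as the carrying capacity.
(a) K = 36100; (b) equilibria P = 0 and P = 36100.


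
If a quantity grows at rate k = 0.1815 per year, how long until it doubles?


Exponential growth: P(t) = P₀ e^(0.1815t). Set P(t)/P₀ = 2: e^(0.1815t) = 2.
Solve: t = ln(2)/0.1815 ≈ 3.82 years.


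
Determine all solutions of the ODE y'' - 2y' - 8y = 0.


Characteristic equation: r² - 2r - 8 = 0.
Factor: (r - 4)(r + 2) = 0 ⇒ r = 4, -2 (distinct real).
General solution: y = C₁e^(4x) + C₂e^(-2x).


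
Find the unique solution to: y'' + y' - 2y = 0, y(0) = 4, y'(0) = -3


Characteristic roots of r² + r - 2 = 0 are 1, -2.
General solution y = c₁ e^(x) + c₂ e^(-2x).
Apply y(0) = 4: c₁ + c₂ = 4. Apply y'(0) = -3: 1 c₁ - 2 c₂ = -3.
Solve: c₁ = 5/3, c₂ = 7/3.
Particular solution: y = (5/3)e^(x) + (7/3)e^(-2x).


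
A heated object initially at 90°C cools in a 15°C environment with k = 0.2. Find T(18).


Newton's law: dT/dt = -k(T - T_a) has solution T(t) = T_a + (T₀ - T_a)e^(-kt).
Plug in T_a = 15, T₀ = 90, k = 0.2, t = 18: T(18) = 15 + (75)e^(-3.60) ≈ 17.0°C.


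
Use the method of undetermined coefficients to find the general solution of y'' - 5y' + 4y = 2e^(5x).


Characteristic roots of r² - 5r + 4 = 0 are 4, 1.
y_h = C₁e^(4x) + C₂e^(x).
Forcing exponent 5 is not a characteristic root; try y_p = Ae^(5x).
Substitute: A·(25 + (-5)·5 + (4)) = A·4 = 2, so A = 1/2.
General solution: y = C₁e^(4x) + C₂e^(x) + (1/2)e^(5x).


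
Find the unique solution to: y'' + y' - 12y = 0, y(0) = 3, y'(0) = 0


Characteristic roots of r² + r - 12 = 0 are -4, 3.
General solution y = c₁ e^(-4x) + c₂ e^(3x).
Apply y(0) = 3: c₁ + c₂ = 3. Apply y'(0) = 0: -4 c₁ + 3 c₂ = 0.
Solve: c₁ = 9/7, c₂ = 12/7.
Particular solution: y = (9/7)e^(-4x) + (12/7)e^(3x).


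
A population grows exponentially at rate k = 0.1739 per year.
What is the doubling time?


Exponential growth: P(t) = P₀ e^(0.1739t). Set P(t)/P₀ = 2: e^(0.1739t) = 2.
Solve: t = ln(2)/0.1739 ≈ 3.99 years.


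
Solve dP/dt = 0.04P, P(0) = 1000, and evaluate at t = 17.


The ODE dP/dt = 0.04P has solution P(t) = P(0)e^(0.04t).
Substitute P(0) = 1000 and t = 17: P(17) = 1000 e^(0.68) ≈ 1974.


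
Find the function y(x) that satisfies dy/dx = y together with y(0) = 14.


General solution of y' = y is y = Ce^(x).
Apply y(0) = 14: C = 14.
Particular solution: y = 14e^(x).


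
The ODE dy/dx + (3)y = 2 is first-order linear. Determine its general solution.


P(x) = 3, Q(x) = 2; integrating factor μ = e^(3x).
(μ y)' = 2e^(3x) ⇒ μ y = (2/3)e^(3x) + C.
Divide by μ: y = 2/3 + Ce^(-3x).


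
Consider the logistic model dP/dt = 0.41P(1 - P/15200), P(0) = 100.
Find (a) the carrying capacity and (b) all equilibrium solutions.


Logistic ODE dP/dt = 0.41P(1 - P/15200) has equilibria where dP/dt = 0, i.e. P = 0 or P = 15200.
The coefficient (1 - P/K) = 0 when P = K, identifying K = 15200 as the carrying capacity.
(a) K = 15200; (b) equilibria P = 0 and P = 15200.


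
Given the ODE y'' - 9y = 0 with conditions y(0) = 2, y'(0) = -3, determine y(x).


Characteristic roots of r² - 9 = 0 are 3, -3.
General solution y = c₁ e^(3x) + c₂ e^(-3x).
Apply y(0) = 2: c₁ + c₂ = 2. Apply y'(0) = -3: 3 c₁ - 3 c₂ = -3.
Solve: c₁ = 1/2, c₂ = 3/2.
Particular solution: y = (1/2)e^(3x) + (3/2)e^(-3x).


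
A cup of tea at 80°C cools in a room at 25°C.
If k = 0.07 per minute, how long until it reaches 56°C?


From T(t) = T_a + (T₀ - T_a)e^(-kt), set T(t) = 56:
(56 - 25) / (80 - 25) = e^(-0.07t), so t = -ln(0.564)/0.07 ≈ 8.2 minutes.


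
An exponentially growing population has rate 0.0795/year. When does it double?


Exponential growth: P(t) = P₀ e^(0.0795t). Set P(t)/P₀ = 2: e^(0.0795t) = 2.
Solve: t = ln(2)/0.0795 ≈ 8.72 years.


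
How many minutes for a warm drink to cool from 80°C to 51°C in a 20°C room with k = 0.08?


From T(t) = T_a + (T₀ - T_a)e^(-kt), set T(t) = 51:
(51 - 20) / (80 - 20) = e^(-0.08t), so t = -ln(0.517)/0.08 ≈ 8.3 minutes.


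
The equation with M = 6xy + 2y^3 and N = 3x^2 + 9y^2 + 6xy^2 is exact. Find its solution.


Check exactness: ∂M/∂y = 6x + 6y^2 and ∂N/∂x = 6x + 6y^2; equal, so the equation is exact.
Integrate M with respect to x (treating y as constant): ∫M dx = 3x^2y + 2xy^3 + h(y).
Differentiate w.r.t. y and set equal to N: the x-dependent terms already match, leaving h'(y) = 9y^2. Integrate: h(y) = 3y^3.
So F(x,y) = 3x^2y + 3y^3 + 2xy^3.
General solution: 3x^2y + 3y^3 + 2xy^3 = C.


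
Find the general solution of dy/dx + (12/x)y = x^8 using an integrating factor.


P(x) = 12/x ⇒ μ = x^12.
(x^12 y)' = x^20 ⇒ x^12 y = x^21/(21) + C.
Solve for y: y = (1/21)x^9 + C/x^12.


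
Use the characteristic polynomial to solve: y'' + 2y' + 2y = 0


Characteristic equation: r² + 2r + 2 = 0.
Discriminant is negative; roots r = -1 ± 1i (complex conjugate pair).
General solution uses e^(α x)(C₁ cos(β x) + C₂ sin(β x)): y = e^(-x)(C₁cos(x) + C₂sin(x)).


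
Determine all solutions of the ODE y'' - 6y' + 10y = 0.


Characteristic equation: r² - 6r + 10 = 0.
Discriminant is negative; roots r = 3 ± 1i (complex conjugate pair).
General solution uses e^(α x)(C₁ cos(β x) + C₂ sin(β x)): y = e^(3x)(C₁cos(x) + C₂sin(x)).


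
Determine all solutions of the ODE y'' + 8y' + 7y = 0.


Characteristic equation: r² + 8r + 7 = 0.
Factor: (r + 1)(r + 7) = 0 ⇒ r = -1, -7 (distinct real).
General solution: y = C₁e^(-x) + C₂e^(-7x).


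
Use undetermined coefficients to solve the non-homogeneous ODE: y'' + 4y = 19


Homogeneous part: r² + 4 = 0 ⇒ r = ±2i, so y_h = C₁cos(2x) + C₂sin(2x).
Try constant y_p = A; plug in: 4A = 19 ⇒ A = 19/4.
General solution: y = C₁cos(2x) + C₂sin(2x) + 19/4.


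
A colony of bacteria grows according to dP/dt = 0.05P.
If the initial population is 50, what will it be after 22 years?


The ODE dP/dt = 0.05P has solution P(t) = P(0)e^(0.05t).
Substitute P(0) = 50 and t = 22: P(22) = 50 e^(1.10) ≈ 150.


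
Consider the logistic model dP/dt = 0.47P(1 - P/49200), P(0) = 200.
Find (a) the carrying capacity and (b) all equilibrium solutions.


Logistic ODE dP/dt = 0.47P(1 - P/49200) has equilibria where dP/dt = 0, i.e. P = 0 or P = 49200.
The coefficient (1 - P/K) = 0 when P = K, identifying K = 49200 as the carrying capacity.
(a) K = 49200; (b) equilibria P = 0 and P = 49200.


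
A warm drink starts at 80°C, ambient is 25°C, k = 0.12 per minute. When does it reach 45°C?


From T(t) = T_a + (T₀ - T_a)e^(-kt), set T(t) = 45:
(45 - 25) / (80 - 25) = e^(-0.12t), so t = -ln(0.364)/0.12 ≈ 8.4 minutes.


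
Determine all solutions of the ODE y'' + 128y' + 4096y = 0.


Characteristic equation: r² + 128r + 4096 = 0, i.e. (r + 64)² = 0.
Repeated root r = -64; include an x factor for the second linearly independent solution.
General solution: y = (C₁ + C₂x)e^(-64x).


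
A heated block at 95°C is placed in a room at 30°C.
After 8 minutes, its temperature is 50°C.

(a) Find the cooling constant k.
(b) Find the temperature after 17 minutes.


Newton's law: T(t) = T_a + (T₀ - T_a)e^(-kt).
(a) Use T(8) = 50: (50 - 30)/(95 - 30) = e^(-k·8), so k = -ln(0.308)/8 ≈ 0.1473.
(b) Apply k to t = 17: T(17) = 30 + (65)e^(-2.505) ≈ 35.3°C.


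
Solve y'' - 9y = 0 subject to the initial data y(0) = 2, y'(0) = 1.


Characteristic roots of r² - 9 = 0 are -3, 3.
General solution y = c₁ e^(-3x) + c₂ e^(3x).
Apply y(0) = 2: c₁ + c₂ = 2. Apply y'(0) = 1: -3 c₁ + 3 c₂ = 1.
Solve: c₁ = 5/6, c₂ = 7/6.
Particular solution: y = (5/6)e^(-3x) + (7/6)e^(3x).


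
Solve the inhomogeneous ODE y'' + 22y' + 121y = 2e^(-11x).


Characteristic polynomial (r + 11)² = 0; repeated root r = -11.
y_h = (C₁ + C₂x)e^(-11x). Forcing matches the repeated root (resonance), so try y_p = Ax² e^(-11x).
Substitute and solve for A: 2A = 2, so A = 1.
General solution: y = (C₁ + C₂x + x²)e^(-11x).


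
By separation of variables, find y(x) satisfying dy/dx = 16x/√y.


Separate: √y dy = 16x dx.
Integrate: (2/3)y^(3/2) = 8x² + C.


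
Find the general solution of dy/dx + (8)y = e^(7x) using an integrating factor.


P(x) = 8 ⇒ μ = e^(8x).
(μ y)' = e^(15x) ⇒ μ y = e^(15x)/15 + C.
Divide by μ: y = (1/15)e^(7x) + Ce^(-8x).


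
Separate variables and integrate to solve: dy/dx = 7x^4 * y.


Separate variables: dy/y = 7x^4 dx.
Integrate: ln|y| = (7/5)x^5 + C₀.
Exponentiate: y = Ce^((7/5)x^5).


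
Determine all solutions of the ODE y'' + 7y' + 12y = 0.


Characteristic equation: r² + 7r + 12 = 0.
Factor: (r + 4)(r + 3) = 0 ⇒ r = -4, -3 (distinct real).
General solution: y = C₁e^(-4x) + C₂e^(-3x).


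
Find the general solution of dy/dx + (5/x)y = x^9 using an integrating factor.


P(x) = 5/x ⇒ μ = x^5.
(x^5 y)' = x^5·x^9 = x^14.
Integrate: x^5 y = x^15/(15) + C.
Solve for y: y = (1/15)x^10 + C/x^5.


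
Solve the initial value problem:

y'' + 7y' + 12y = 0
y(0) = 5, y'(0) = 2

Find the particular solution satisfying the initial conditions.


Characteristic roots of r² + 7r + 12 = 0 are -3, -4.
General solution y = c₁ e^(-3x) + c₂ e^(-4x).
Apply y(0) = 5: c₁ + c₂ = 5. Apply y'(0) = 2: -3 c₁ - 4 c₂ = 2.
Solve: c₁ = 22, c₂ = -17.
Particular solution: y = 22e^(-3x) - 17e^(-4x).


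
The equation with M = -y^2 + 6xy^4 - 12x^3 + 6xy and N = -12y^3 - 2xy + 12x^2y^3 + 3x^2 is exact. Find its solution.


Check exactness: ∂M/∂y = -2y + 24xy^3 + 6x and ∂N/∂x = -2y + 24xy^3 + 6x; equal, so the equation is exact.
Integrate M with respect to x (treating y as constant): ∫M dx = -xy^2 + 3x^2y^4 - 3x^4 + 3x^2y + h(y).
Differentiate w.r.t. y and set equal to N: the x-dependent terms already match, leaving h'(y) = -12y^3. Integrate: h(y) = -3y^4.
So F(x,y) = -3y^4 - xy^2 + 3x^2y^4 - 3x^4 + 3x^2y.
General solution: -3y^4 - xy^2 + 3x^2y^4 - 3x^4 + 3x^2y = C.


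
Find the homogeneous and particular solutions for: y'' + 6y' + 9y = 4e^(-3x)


Characteristic polynomial (r + 3)² = 0; repeated root r = -3.
y_h = (C₁ + C₂x)e^(-3x). Forcing matches the repeated root (resonance), so try y_p = Ax² e^(-3x).
Substitute and solve for A: 2A = 4, so A = 2.
General solution: y = (C₁ + C₂x + 2x²)e^(-3x).


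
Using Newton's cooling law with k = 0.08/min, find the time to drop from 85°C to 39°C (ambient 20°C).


From T(t) = T_a + (T₀ - T_a)e^(-kt), set T(t) = 39:
(39 - 20) / (85 - 20) = e^(-0.08t), so t = -ln(0.292)/0.08 ≈ 15.4 minutes.


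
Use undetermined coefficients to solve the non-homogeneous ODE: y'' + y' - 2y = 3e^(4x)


Characteristic roots of r² + r - 2 = 0 are -2, 1.
y_h = C₁e^(-2x) + C₂e^(x).
Forcing exponent 4 is not a characteristic root; try y_p = Ae^(4x).
Substitute: A·(16 + (1)·4 + (-2)) = A·18 = 3, so A = 1/6.
General solution: y = C₁e^(-2x) + C₂e^(x) + (1/6)e^(4x).


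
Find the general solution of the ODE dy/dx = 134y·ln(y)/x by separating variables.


Separate: dy/[y ln(y)] = 134 dx/x.
Substitute u = ln(y): du/u = 134 dx/x.
Integrate: ln|ln(y)| = 134ln|x| + C₀, hence ln(y) = C·x^134.


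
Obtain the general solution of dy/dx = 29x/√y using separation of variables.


Separate: √y dy = 29x dx.
Integrate: (2/3)y^(3/2) = (29/2)x² + C.


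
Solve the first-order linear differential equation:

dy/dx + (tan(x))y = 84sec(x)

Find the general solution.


P(x) = tan(x) ⇒ μ = e^(∫tan(x)dx) = sec(x).
(sec(x) y)' = 84sec²(x) ⇒ sec(x) y = 84tan(x) + C.
Multiply by cos(x): y = 84sin(x) + C·cos(x).


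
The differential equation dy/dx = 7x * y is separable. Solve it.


Separate variables: dy/y = 7x dx.
Integrate: ln|y| = (7/2)x^2 + C₀.
Exponentiate: y = Ce^((7/2)x^2).


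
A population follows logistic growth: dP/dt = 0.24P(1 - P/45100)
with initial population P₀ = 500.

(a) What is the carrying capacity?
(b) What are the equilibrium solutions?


Logistic ODE dP/dt = 0.24P(1 - P/45100) has equilibria where dP/dt = 0, i.e. P = 0 or P = 45100.
The coefficient (1 - P/K) = 0 when P = K, identifying K = 45100 as the carrying capacity.
(a) K = 45100; (b) equilibria P = 0 and P = 45100.


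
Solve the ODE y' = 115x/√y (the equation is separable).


Separate: √y dy = 115x dx.
Integrate: (2/3)y^(3/2) = (115/2)x² + C.


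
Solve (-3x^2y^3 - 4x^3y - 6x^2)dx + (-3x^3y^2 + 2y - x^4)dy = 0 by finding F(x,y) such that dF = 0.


Check exactness: ∂M/∂y = -9x^2y^2 - 4x^3 and ∂N/∂x = -9x^2y^2 - 4x^3; equal, so the equation is exact.
Integrate M with respect to x (treating y as constant): ∫M dx = -x^3y^3 - x^4y - 2x^3 + h(y).
Differentiate w.r.t. y and set equal to N: the x-dependent terms already match, leaving h'(y) = 2y. Integrate: h(y) = y^2.
So F(x,y) = -x^3y^3 + y^2 - x^4y - 2x^3.
General solution: -x^3y^3 + y^2 - x^4y - 2x^3 = C.


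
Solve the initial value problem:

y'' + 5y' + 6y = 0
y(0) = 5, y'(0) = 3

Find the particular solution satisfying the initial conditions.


Characteristic roots of r² + 5r + 6 = 0 are -3, -2.
General solution y = c₁ e^(-3x) + c₂ e^(-2x).
Apply y(0) = 5: c₁ + c₂ = 5. Apply y'(0) = 3: -3 c₁ - 2 c₂ = 3.
Solve: c₁ = -13, c₂ = 18.
Particular solution: y = -13e^(-3x) + 18e^(-2x).


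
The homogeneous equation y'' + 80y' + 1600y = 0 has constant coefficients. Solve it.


Characteristic equation: r² + 80r + 1600 = 0, i.e. (r + 40)² = 0.
Repeated root r = -40; include an x factor for the second linearly independent solution.
General solution: y = (C₁ + C₂x)e^(-40x).


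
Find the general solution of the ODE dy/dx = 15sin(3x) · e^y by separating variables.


Separate: e^(-y) dy = 15sin(3x) dx.
Integrate: -e^(-y) = -5cos(3x) + C₀.
Rearrange: e^(-y) = 5cos(3x) + C.


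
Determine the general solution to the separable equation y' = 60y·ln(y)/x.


Separate: dy/[y ln(y)] = 60 dx/x.
Substitute u = ln(y): du/u = 60 dx/x.
Integrate: ln|ln(y)| = 60ln|x| + C₀, hence ln(y) = C·x^60.


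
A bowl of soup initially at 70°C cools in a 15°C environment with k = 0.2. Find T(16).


Newton's law: dT/dt = -k(T - T_a) has solution T(t) = T_a + (T₀ - T_a)e^(-kt).
Plug in T_a = 15, T₀ = 70, k = 0.2, t = 16: T(16) = 15 + (55)e^(-3.20) ≈ 17.2°C.


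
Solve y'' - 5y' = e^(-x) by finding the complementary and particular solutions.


Characteristic roots of r² - 5r = 0 are 5, 0.
y_h = C₁e^(5x) + C₂.
Forcing exponent -1 is not a characteristic root; try y_p = Ae^(-x).
Substitute: A·(1 + (-5)·-1 + (0)) = A·6 = 1, so A = 1/6.
General solution: y = C₁e^(5x) + C₂ + (1/6)e^(-x).


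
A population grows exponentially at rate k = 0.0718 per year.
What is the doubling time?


Exponential growth: P(t) = P₀ e^(0.0718t). Set P(t)/P₀ = 2: e^(0.0718t) = 2.
Solve: t = ln(2)/0.0718 ≈ 9.65 years.


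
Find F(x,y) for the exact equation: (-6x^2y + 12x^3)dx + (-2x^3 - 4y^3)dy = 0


Check exactness: ∂M/∂y = -6x^2 and ∂N/∂x = -6x^2; equal, so the equation is exact.
Integrate M with respect to x (treating y as constant): ∫M dx = -2x^3y + 3x^4 + h(y).
Differentiate w.r.t. y and set equal to N: the x-dependent terms already match, leaving h'(y) = -4y^3. Integrate: h(y) = -y^4.
So F(x,y) = -2x^3y - y^4 + 3x^4.
General solution: -2x^3y - y^4 + 3x^4 = C.


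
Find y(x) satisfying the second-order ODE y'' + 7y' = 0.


Characteristic equation: r² + 7r = 0.
Factor: (r - 0)(r + 7) = 0 ⇒ r = 0, -7 (distinct real).
General solution: y = C₁ + C₂e^(-7x).


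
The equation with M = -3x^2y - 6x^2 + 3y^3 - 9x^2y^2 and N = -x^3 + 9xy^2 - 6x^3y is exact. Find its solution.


Check exactness: ∂M/∂y = -3x^2 + 9y^2 - 18x^2y and ∂N/∂x = -3x^2 + 9y^2 - 18x^2y; equal, so the equation is exact.
Integrate M with respect to x (treating y as constant): ∫M dx = -x^3y - 2x^3 + 3xy^3 - 3x^3y^2 + h(y).
Differentiate w.r.t. y and set equal to N: all terms match, so h'(y) = 0 and h is a constant absorbed into C.
General solution: -x^3y - 2x^3 + 3xy^3 - 3x^3y^2 = C.


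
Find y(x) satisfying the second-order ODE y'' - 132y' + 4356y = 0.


Characteristic equation: r² - 132r + 4356 = 0, i.e. (r - 66)² = 0.
Repeated root r = 66; include an x factor for the second linearly independent solution.
General solution: y = (C₁ + C₂x)e^(66x).


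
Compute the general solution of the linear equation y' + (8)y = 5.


P(x) = 8, Q(x) = 5; integrating factor μ = e^(8x).
(μ y)' = 5e^(8x) ⇒ μ y = (5/8)e^(8x) + C.
Divide by μ: y = 5/8 + Ce^(-8x).


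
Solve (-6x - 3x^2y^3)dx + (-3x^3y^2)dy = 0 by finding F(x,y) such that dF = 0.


Check exactness: ∂M/∂y = -9x^2y^2 and ∂N/∂x = -9x^2y^2; equal, so the equation is exact.
Integrate M with respect to x (treating y as constant): ∫M dx = -3x^2 - x^3y^3 + h(y).
Differentiate w.r.t. y and set equal to N: all terms match, so h'(y) = 0 and h is a constant absorbed into C.
General solution: -3x^2 - x^3y^3 = C.


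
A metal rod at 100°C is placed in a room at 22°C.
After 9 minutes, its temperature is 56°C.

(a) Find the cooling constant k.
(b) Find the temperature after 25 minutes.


Newton's law: T(t) = T_a + (T₀ - T_a)e^(-kt).
(a) Use T(9) = 56: (56 - 22)/(100 - 22) = e^(-k·9), so k = -ln(0.436)/9 ≈ 0.0923.
(b) Apply k to t = 25: T(25) = 22 + (78)e^(-2.307) ≈ 29.8°C.


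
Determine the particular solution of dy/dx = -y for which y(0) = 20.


General solution of y' = -y is y = Ce^(-x).
Apply y(0) = 20: C = 20.
Particular solution: y = 20e^(-x).


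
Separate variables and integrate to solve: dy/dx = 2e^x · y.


Separate variables: dy/y = 2e^x dx.
Integrate: ln|y| = 2e^x + C₀.
Exponentiate: y = Ce^(2e^x).


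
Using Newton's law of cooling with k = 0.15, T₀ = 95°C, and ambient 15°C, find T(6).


Newton's law: dT/dt = -k(T - T_a) has solution T(t) = T_a + (T₀ - T_a)e^(-kt).
Plug in T_a = 15, T₀ = 95, k = 0.15, t = 6: T(6) = 15 + (80)e^(-0.90) ≈ 47.5°C.


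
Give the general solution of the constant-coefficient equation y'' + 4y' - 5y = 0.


Characteristic equation: r² + 4r - 5 = 0.
Factor: (r - 1)(r + 5) = 0 ⇒ r = 1, -5 (distinct real).
General solution: y = C₁e^(x) + C₂e^(-5x).


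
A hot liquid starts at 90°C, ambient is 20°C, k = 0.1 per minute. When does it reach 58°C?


From T(t) = T_a + (T₀ - T_a)e^(-kt), set T(t) = 58:
(58 - 20) / (90 - 20) = e^(-0.1t), so t = -ln(0.543)/0.1 ≈ 6.1 minutes.


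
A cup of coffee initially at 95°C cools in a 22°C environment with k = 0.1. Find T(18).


Newton's law: dT/dt = -k(T - T_a) has solution T(t) = T_a + (T₀ - T_a)e^(-kt).
Plug in T_a = 22, T₀ = 95, k = 0.1, t = 18: T(18) = 22 + (73)e^(-1.80) ≈ 34.1°C.


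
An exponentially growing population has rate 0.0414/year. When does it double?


Exponential growth: P(t) = P₀ e^(0.0414t). Set P(t)/P₀ = 2: e^(0.0414t) = 2.
Solve: t = ln(2)/0.0414 ≈ 16.74 years.


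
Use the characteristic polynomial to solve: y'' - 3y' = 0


Characteristic equation: r² - 3r = 0.
Factor: (r - 3)(r - 0) = 0 ⇒ r = 3, 0 (distinct real).
General solution: y = C₁e^(3x) + C₂.


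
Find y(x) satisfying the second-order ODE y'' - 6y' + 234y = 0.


Characteristic equation: r² - 6r + 234 = 0.
Discriminant is negative; roots r = 3 ± 15i (complex conjugate pair).
General solution uses e^(α x)(C₁ cos(β x) + C₂ sin(β x)): y = e^(3x)(C₁cos(15x) + C₂sin(15x)).


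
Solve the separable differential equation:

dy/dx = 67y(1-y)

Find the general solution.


Separate: dy/[y(1-y)] = 67 dx.
Partial fractions: 1/[y(1-y)] = 1/y + 1/(1-y).
Integrate: ln|y/(1-y)| = 67x + C₀.
Solve for y: y = 1/(1 + Ce^(-67x)).


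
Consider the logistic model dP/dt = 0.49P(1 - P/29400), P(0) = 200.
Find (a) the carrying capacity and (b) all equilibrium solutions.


Logistic ODE dP/dt = 0.49P(1 - P/29400) has equilibria where dP/dt = 0, i.e. P = 0 or P = 29400.
The coefficient (1 - P/K) = 0 when P = K, identifying K = 29400 as the carrying capacity.
(a) K = 29400; (b) equilibria P = 0 and P = 29400.


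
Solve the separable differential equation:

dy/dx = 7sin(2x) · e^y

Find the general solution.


Separate: e^(-y) dy = 7sin(2x) dx.
Integrate: -e^(-y) = -(7/2)cos(2x) + C₀.
Rearrange: e^(-y) = (7/2)cos(2x) + C.


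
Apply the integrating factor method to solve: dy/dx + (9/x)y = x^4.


P(x) = 9/x ⇒ μ = x^9.
(x^9 y)' = x^13 ⇒ x^9 y = x^14/(14) + C.
Solve for y: y = (1/14)x^5 + C/x^9.


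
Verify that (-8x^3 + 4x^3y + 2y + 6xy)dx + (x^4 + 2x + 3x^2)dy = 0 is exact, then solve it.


Check exactness: ∂M/∂y = 4x^3 + 2 + 6x and ∂N/∂x = 4x^3 + 2 + 6x; equal, so the equation is exact.
Integrate M with respect to x (treating y as constant): ∫M dx = -2x^4 + x^4y + 2xy + 3x^2y + h(y).
Differentiate w.r.t. y and set equal to N: all terms match, so h'(y) = 0 and h is a constant absorbed into C.
General solution: -2x^4 + x^4y + 2xy + 3x^2y = C.


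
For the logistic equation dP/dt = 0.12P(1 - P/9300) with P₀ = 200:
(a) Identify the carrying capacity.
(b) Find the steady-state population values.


Logistic ODE dP/dt = 0.12P(1 - P/9300) has equilibria where dP/dt = 0, i.e. P = 0 or P = 9300.
The coefficient (1 - P/K) = 0 when P = K, identifying K = 9300 as the carrying capacity.
(a) K = 9300; (b) equilibria P = 0 and P = 9300.


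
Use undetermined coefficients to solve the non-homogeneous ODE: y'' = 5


Characteristic polynomial (r - 0)² = 0; repeated root r = 0.
y_h = (C₁ + C₂x). Forcing matches the repeated root (resonance), so try y_p = Ax².
Substitute and solve for A: 2A = 5, so A = 5/2.
General solution: y = C₁ + C₂x + (5/2)x².


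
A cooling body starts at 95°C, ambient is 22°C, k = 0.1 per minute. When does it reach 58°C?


From T(t) = T_a + (T₀ - T_a)e^(-kt), set T(t) = 58:
(58 - 22) / (95 - 22) = e^(-0.1t), so t = -ln(0.493)/0.1 ≈ 7.1 minutes.


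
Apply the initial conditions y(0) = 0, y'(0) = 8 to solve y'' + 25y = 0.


Characteristic roots of r² + 25 = 0 are ±5i, so y = C₁cos(5x) + C₂sin(5x).
Apply y(0) = 0: C₁ = 0. Differentiate and apply y'(0) = 8: 5·C₂ = 8, so C₂ = 8/5.
Particular solution: y = (8/5)sin(5x).


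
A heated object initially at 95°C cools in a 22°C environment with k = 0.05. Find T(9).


Newton's law: dT/dt = -k(T - T_a) has solution T(t) = T_a + (T₀ - T_a)e^(-kt).
Plug in T_a = 22, T₀ = 95, k = 0.05, t = 9: T(9) = 22 + (73)e^(-0.45) ≈ 68.5°C.


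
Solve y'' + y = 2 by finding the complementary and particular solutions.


Homogeneous part: r² + 1 = 0 ⇒ r = ±1i, so y_h = C₁cos(x) + C₂sin(x).
Try constant y_p = A; plug in: 1A = 2 ⇒ A = 2.
General solution: y = C₁cos(x) + C₂sin(x) + 2.


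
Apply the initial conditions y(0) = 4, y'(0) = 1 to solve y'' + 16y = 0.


Characteristic roots of r² + 16 = 0 are ±4i, so y = C₁cos(4x) + C₂sin(4x).
Apply y(0) = 4: C₁ = 4. Differentiate and apply y'(0) = 1: 4·C₂ = 1, so C₂ = 1/4.
Particular solution: y = 4cos(4x) + (1/4)sin(4x).


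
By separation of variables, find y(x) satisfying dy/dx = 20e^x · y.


Separate variables: dy/y = 20e^x dx.
Integrate: ln|y| = 20e^x + C₀.
Exponentiate: y = Ce^(20e^x).


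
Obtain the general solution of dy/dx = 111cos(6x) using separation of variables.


g(y) = 1, so integrate directly: y = ∫ 111cos(6x) dx = (37/2)sin(6x) + C.


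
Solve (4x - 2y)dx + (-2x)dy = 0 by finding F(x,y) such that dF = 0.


Check exactness: ∂M/∂y = -2 and ∂N/∂x = -2; equal, so the equation is exact.
Integrate M with respect to x (treating y as constant): ∫M dx = 2x^2 - 2xy + h(y).
Differentiate w.r.t. y and set equal to N: all terms match, so h'(y) = 0 and h is a constant absorbed into C.
General solution: 2x^2 - 2xy = C.


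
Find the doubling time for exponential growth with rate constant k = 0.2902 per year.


Exponential growth: P(t) = P₀ e^(0.2902t). Set P(t)/P₀ = 2: e^(0.2902t) = 2.
Solve: t = ln(2)/0.2902 ≈ 2.39 years.


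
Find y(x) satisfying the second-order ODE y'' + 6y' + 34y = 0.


Characteristic equation: r² + 6r + 34 = 0.
Discriminant is negative; roots r = -3 ± 5i (complex conjugate pair).
General solution uses e^(α x)(C₁ cos(β x) + C₂ sin(β x)): y = e^(-3x)(C₁cos(5x) + C₂sin(5x)).


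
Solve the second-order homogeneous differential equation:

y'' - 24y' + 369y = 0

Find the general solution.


Characteristic equation: r² - 24r + 369 = 0.
Discriminant is negative; roots r = 12 ± 15i (complex conjugate pair).
General solution uses e^(α x)(C₁ cos(β x) + C₂ sin(β x)): y = e^(12x)(C₁cos(15x) + C₂sin(15x)).


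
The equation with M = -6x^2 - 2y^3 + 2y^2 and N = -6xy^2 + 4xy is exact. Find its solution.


Check exactness: ∂M/∂y = -6y^2 + 4y and ∂N/∂x = -6y^2 + 4y; equal, so the equation is exact.
Integrate M with respect to x (treating y as constant): ∫M dx = -2x^3 - 2xy^3 + 2xy^2 + h(y).
Differentiate w.r.t. y and set equal to N: all terms match, so h'(y) = 0 and h is a constant absorbed into C.
General solution: -2x^3 - 2xy^3 + 2xy^2 = C.


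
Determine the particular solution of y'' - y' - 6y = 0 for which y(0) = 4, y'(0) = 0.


Characteristic roots of r² - r - 6 = 0 are -2, 3.
General solution y = c₁ e^(-2x) + c₂ e^(3x).
Apply y(0) = 4: c₁ + c₂ = 4. Apply y'(0) = 0: -2 c₁ + 3 c₂ = 0.
Solve: c₁ = 12/5, c₂ = 8/5.
Particular solution: y = (12/5)e^(-2x) + (8/5)e^(3x).


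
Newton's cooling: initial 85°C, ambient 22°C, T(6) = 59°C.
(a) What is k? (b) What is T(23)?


Newton's law: T(t) = T_a + (T₀ - T_a)e^(-kt).
(a) Use T(6) = 59: (59 - 22)/(85 - 22) = e^(-k·6), so k = -ln(0.587)/6 ≈ 0.0887.
(b) Apply k to t = 23: T(23) = 22 + (63)e^(-2.040) ≈ 30.2°C.


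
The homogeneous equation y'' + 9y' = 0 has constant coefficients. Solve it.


Characteristic equation: r² + 9r = 0.
Factor: (r - 0)(r + 9) = 0 ⇒ r = 0, -9 (distinct real).
General solution: y = C₁ + C₂e^(-9x).


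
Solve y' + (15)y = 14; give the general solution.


P(x) = 15, Q(x) = 14; integrating factor μ = e^(15x).
(μ y)' = 14e^(15x) ⇒ μ y = (14/15)e^(15x) + C.
Divide by μ: y = 14/15 + Ce^(-15x).


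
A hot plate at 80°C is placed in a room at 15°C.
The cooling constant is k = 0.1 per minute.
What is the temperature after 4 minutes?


Newton's law: dT/dt = -k(T - T_a) has solution T(t) = T_a + (T₀ - T_a)e^(-kt).
Plug in T_a = 15, T₀ = 80, k = 0.1, t = 4: T(4) = 15 + (65)e^(-0.40) ≈ 58.6°C.


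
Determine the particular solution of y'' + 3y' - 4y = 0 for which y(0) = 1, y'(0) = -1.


Characteristic roots of r² + 3r - 4 = 0 are 1, -4.
General solution y = c₁ e^(x) + c₂ e^(-4x).
Apply y(0) = 1: c₁ + c₂ = 1. Apply y'(0) = -1: 1 c₁ - 4 c₂ = -1.
Solve: c₁ = 3/5, c₂ = 2/5.
Particular solution: y = (3/5)e^(x) + (2/5)e^(-4x).


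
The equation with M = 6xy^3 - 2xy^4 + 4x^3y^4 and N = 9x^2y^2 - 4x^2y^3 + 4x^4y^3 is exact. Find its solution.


Check exactness: ∂M/∂y = 18xy^2 - 8xy^3 + 16x^3y^3 and ∂N/∂x = 18xy^2 - 8xy^3 + 16x^3y^3; equal, so the equation is exact.
Integrate M with respect to x (treating y as constant): ∫M dx = 3x^2y^3 - x^2y^4 + x^4y^4 + h(y).
Differentiate w.r.t. y and set equal to N: all terms match, so h'(y) = 0 and h is a constant absorbed into C.
General solution: 3x^2y^3 - x^2y^4 + x^4y^4 = C.


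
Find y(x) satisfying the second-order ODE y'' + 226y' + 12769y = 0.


Characteristic equation: r² + 226r + 12769 = 0, i.e. (r + 113)² = 0.
Repeated root r = -113; include an x factor for the second linearly independent solution.
General solution: y = (C₁ + C₂x)e^(-113x).


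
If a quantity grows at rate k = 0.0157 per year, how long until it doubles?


Exponential growth: P(t) = P₀ e^(0.0157t). Set P(t)/P₀ = 2: e^(0.0157t) = 2.
Solve: t = ln(2)/0.0157 ≈ 44.15 years.


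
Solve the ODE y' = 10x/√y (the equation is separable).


Separate: √y dy = 10x dx.
Integrate: (2/3)y^(3/2) = 5x² + C.


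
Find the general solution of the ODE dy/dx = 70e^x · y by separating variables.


Separate variables: dy/y = 70e^x dx.
Integrate: ln|y| = 70e^x + C₀.
Exponentiate: y = Ce^(70e^x).


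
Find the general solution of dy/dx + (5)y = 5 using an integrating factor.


P(x) = 5, Q(x) = 5; integrating factor μ = e^(5x).
(μ y)' = 5e^(5x) ⇒ μ y = e^(5x) + C.
Divide by μ: y = 1 + Ce^(-5x).


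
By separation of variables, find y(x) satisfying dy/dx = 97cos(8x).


g(y) = 1, so integrate directly: y = ∫ 97cos(8x) dx = (97/8)sin(8x) + C.


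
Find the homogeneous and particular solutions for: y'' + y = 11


Homogeneous part: r² + 1 = 0 ⇒ r = ±1i, so y_h = C₁cos(x) + C₂sin(x).
Try constant y_p = A; plug in: 1A = 11 ⇒ A = 11.
General solution: y = C₁cos(x) + C₂sin(x) + 11.


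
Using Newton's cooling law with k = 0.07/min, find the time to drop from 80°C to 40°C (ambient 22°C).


From T(t) = T_a + (T₀ - T_a)e^(-kt), set T(t) = 40:
(40 - 22) / (80 - 22) = e^(-0.07t), so t = -ln(0.310)/0.07 ≈ 16.7 minutes.


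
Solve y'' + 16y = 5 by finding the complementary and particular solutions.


Homogeneous part: r² + 16 = 0 ⇒ r = ±4i, so y_h = C₁cos(4x) + C₂sin(4x).
Try constant y_p = A; plug in: 16A = 5 ⇒ A = 5/16.
General solution: y = C₁cos(4x) + C₂sin(4x) + 5/16.


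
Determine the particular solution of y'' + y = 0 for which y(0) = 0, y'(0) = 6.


Characteristic roots of r² + 1 = 0 are ±1i, so y = C₁cos(x) + C₂sin(x).
Apply y(0) = 0: C₁ = 0. Differentiate and apply y'(0) = 6: 1·C₂ = 6, so C₂ = 6.
Particular solution: y = 6sin(x).


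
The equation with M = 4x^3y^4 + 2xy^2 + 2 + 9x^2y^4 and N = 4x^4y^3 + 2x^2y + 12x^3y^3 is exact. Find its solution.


Check exactness: ∂M/∂y = 16x^3y^3 + 4xy + 36x^2y^3 and ∂N/∂x = 16x^3y^3 + 4xy + 36x^2y^3; equal, so the equation is exact.
Integrate M with respect to x (treating y as constant): ∫M dx = x^4y^4 + x^2y^2 + 2x + 3x^3y^4 + h(y).
Differentiate w.r.t. y and set equal to N: all terms match, so h'(y) = 0 and h is a constant absorbed into C.
General solution: x^4y^4 + x^2y^2 + 2x + 3x^3y^4 = C.


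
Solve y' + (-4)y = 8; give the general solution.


P(x) = -4 ⇒ μ = e^(-4x).
(μ y)' = 8e^(-4x) ⇒ μ y = -2e^(-4x) + C.
Divide by μ: y = -2 + Ce^(4x).


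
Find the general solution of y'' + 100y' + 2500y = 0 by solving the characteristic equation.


Characteristic equation: r² + 100r + 2500 = 0, i.e. (r + 50)² = 0.
Repeated root r = -50; include an x factor for the second linearly independent solution.
General solution: y = (C₁ + C₂x)e^(-50x).


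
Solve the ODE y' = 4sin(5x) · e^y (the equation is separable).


Separate: e^(-y) dy = 4sin(5x) dx.
Integrate: -e^(-y) = -(4/5)cos(5x) + C₀.
Rearrange: e^(-y) = (4/5)cos(5x) + C.


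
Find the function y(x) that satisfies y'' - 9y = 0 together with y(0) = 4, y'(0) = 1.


Characteristic roots of r² - 9 = 0 are 3, -3.
General solution y = c₁ e^(3x) + c₂ e^(-3x).
Apply y(0) = 4: c₁ + c₂ = 4. Apply y'(0) = 1: 3 c₁ - 3 c₂ = 1.
Solve: c₁ = 13/6, c₂ = 11/6.
Particular solution: y = (13/6)e^(3x) + (11/6)e^(-3x).


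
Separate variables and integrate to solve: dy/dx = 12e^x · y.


Separate variables: dy/y = 12e^x dx.
Integrate: ln|y| = 12e^x + C₀.
Exponentiate: y = Ce^(12e^x).


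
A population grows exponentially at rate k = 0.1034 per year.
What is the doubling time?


Exponential growth: P(t) = P₀ e^(0.1034t). Set P(t)/P₀ = 2: e^(0.1034t) = 2.
Solve: t = ln(2)/0.1034 ≈ 6.70 years.


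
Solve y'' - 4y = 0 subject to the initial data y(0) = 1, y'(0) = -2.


Characteristic roots of r² - 4 = 0 are 2, -2.
General solution y = c₁ e^(2x) + c₂ e^(-2x).
Apply y(0) = 1: c₁ + c₂ = 1. Apply y'(0) = -2: 2 c₁ - 2 c₂ = -2.
Solve: c₁ = 0, c₂ = 1.
Particular solution: y = 0e^(2x) + e^(-2x).


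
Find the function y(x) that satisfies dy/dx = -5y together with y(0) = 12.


General solution of y' = -5y is y = Ce^(-5x).
Apply y(0) = 12: C = 12.
Particular solution: y = 12e^(-5x).


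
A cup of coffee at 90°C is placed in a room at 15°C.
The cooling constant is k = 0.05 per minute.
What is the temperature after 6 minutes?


Newton's law: dT/dt = -k(T - T_a) has solution T(t) = T_a + (T₀ - T_a)e^(-kt).
Plug in T_a = 15, T₀ = 90, k = 0.05, t = 6: T(6) = 15 + (75)e^(-0.30) ≈ 70.6°C.


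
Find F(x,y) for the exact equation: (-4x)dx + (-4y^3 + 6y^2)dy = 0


Check exactness: ∂M/∂y = 0 and ∂N/∂x = 0; equal, so the equation is exact.
Integrate M with respect to x (treating y as constant): ∫M dx = -2x^2 + h(y).
Differentiate w.r.t. y and set equal to N: the x-dependent terms already match, leaving h'(y) = -4y^3 + 6y^2. Integrate: h(y) = -y^4 + 2y^3.
So F(x,y) = -y^4 + 2y^3 - 2x^2.
General solution: -y^4 + 2y^3 - 2x^2 = C.


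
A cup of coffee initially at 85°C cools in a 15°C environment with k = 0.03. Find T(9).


Newton's law: dT/dt = -k(T - T_a) has solution T(t) = T_a + (T₀ - T_a)e^(-kt).
Plug in T_a = 15, T₀ = 85, k = 0.03, t = 9: T(9) = 15 + (70)e^(-0.27) ≈ 68.4°C.


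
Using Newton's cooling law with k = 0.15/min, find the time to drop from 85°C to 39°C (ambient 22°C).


From T(t) = T_a + (T₀ - T_a)e^(-kt), set T(t) = 39:
(39 - 22) / (85 - 22) = e^(-0.15t), so t = -ln(0.270)/0.15 ≈ 8.7 minutes.


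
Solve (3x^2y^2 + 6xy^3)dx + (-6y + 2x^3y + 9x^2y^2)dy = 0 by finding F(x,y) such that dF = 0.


Check exactness: ∂M/∂y = 6x^2y + 18xy^2 and ∂N/∂x = 6x^2y + 18xy^2; equal, so the equation is exact.
Integrate M with respect to x (treating y as constant): ∫M dx = x^3y^2 + 3x^2y^3 + h(y).
Differentiate w.r.t. y and set equal to N: the x-dependent terms already match, leaving h'(y) = -6y. Integrate: h(y) = -3y^2.
So F(x,y) = -3y^2 + x^3y^2 + 3x^2y^3.
General solution: -3y^2 + x^3y^2 + 3x^2y^3 = C.


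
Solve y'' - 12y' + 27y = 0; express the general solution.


Characteristic equation: r² - 12r + 27 = 0.
Factor: (r - 3)(r - 9) = 0 ⇒ r = 3, 9 (distinct real).
General solution: y = C₁e^(3x) + C₂e^(9x).


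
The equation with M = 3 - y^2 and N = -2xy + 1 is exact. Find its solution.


Check exactness: ∂M/∂y = -2y and ∂N/∂x = -2y; equal, so the equation is exact.
Integrate M with respect to x (treating y as constant): ∫M dx = 3x - xy^2 + h(y).
Differentiate w.r.t. y and set equal to N: the x-dependent terms already match, leaving h'(y) = 1. Integrate: h(y) = y.
So F(x,y) = 3x - xy^2 + y.
General solution: 3x - xy^2 + y = C.


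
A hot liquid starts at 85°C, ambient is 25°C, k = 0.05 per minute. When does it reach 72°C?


From T(t) = T_a + (T₀ - T_a)e^(-kt), set T(t) = 72:
(72 - 25) / (85 - 25) = e^(-0.05t), so t = -ln(0.783)/0.05 ≈ 4.9 minutes.


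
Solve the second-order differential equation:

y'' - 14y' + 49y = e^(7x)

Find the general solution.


Characteristic polynomial (r - 7)² = 0; repeated root r = 7.
y_h = (C₁ + C₂x)e^(7x). Forcing matches the repeated root (resonance), so try y_p = Ax² e^(7x).
Substitute and solve for A: 2A = 1, so A = 1/2.
General solution: y = (C₁ + C₂x + (1/2)x²)e^(7x).


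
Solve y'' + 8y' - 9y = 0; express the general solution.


Characteristic equation: r² + 8r - 9 = 0.
Factor: (r + 9)(r - 1) = 0 ⇒ r = -9, 1 (distinct real).
General solution: y = C₁e^(-9x) + C₂e^(x).


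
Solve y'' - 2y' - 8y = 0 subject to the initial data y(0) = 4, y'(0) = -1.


Characteristic roots of r² - 2r - 8 = 0 are 4, -2.
General solution y = c₁ e^(4x) + c₂ e^(-2x).
Apply y(0) = 4: c₁ + c₂ = 4. Apply y'(0) = -1: 4 c₁ - 2 c₂ = -1.
Solve: c₁ = 7/6, c₂ = 17/6.
Particular solution: y = (7/6)e^(4x) + (17/6)e^(-2x).


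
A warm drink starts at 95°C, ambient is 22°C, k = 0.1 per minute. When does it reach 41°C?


From T(t) = T_a + (T₀ - T_a)e^(-kt), set T(t) = 41:
(41 - 22) / (95 - 22) = e^(-0.1t), so t = -ln(0.260)/0.1 ≈ 13.5 minutes.


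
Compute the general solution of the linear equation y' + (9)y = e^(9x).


P(x) = 9 ⇒ μ = e^(9x).
(μ y)' = e^(18x) ⇒ μ y = e^(18x)/18 + C.
Divide by μ: y = (1/18)e^(9x) + Ce^(-9x).


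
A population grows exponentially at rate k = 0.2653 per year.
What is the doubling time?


Exponential growth: P(t) = P₀ e^(0.2653t). Set P(t)/P₀ = 2: e^(0.2653t) = 2.
Solve: t = ln(2)/0.2653 ≈ 2.61 years.


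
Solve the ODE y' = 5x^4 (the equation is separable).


Integrate both sides with respect to x: y = ∫ 5x^4 dx = x^5 + C.


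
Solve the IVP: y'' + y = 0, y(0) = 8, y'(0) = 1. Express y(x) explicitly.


Characteristic roots of r² + 1 = 0 are ±1i, so y = C₁cos(x) + C₂sin(x).
Apply y(0) = 8: C₁ = 8. Differentiate and apply y'(0) = 1: 1·C₂ = 1, so C₂ = 1.
Particular solution: y = 8cos(x) + sin(x).


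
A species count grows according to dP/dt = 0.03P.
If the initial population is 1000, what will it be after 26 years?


The ODE dP/dt = 0.03P has solution P(t) = P(0)e^(0.03t).
Substitute P(0) = 1000 and t = 26: P(26) = 1000 e^(0.78) ≈ 2181.


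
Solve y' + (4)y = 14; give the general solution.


P(x) = 4, Q(x) = 14; integrating factor μ = e^(4x).
(μ y)' = 14e^(4x) ⇒ μ y = (7/2)e^(4x) + C.
Divide by μ: y = 7/2 + Ce^(-4x).


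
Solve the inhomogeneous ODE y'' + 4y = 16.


Homogeneous part: r² + 4 = 0 ⇒ r = ±2i, so y_h = C₁cos(2x) + C₂sin(2x).
Try constant y_p = A; plug in: 4A = 16 ⇒ A = 4.
General solution: y = C₁cos(2x) + C₂sin(2x) + 4.


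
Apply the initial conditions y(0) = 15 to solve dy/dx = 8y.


General solution of y' = 8y is y = Ce^(8x).
Apply y(0) = 15: C = 15.
Particular solution: y = 15e^(8x).


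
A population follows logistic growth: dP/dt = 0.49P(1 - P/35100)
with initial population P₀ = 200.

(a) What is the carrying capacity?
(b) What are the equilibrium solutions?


Logistic ODE dP/dt = 0.49P(1 - P/35100) has equilibria where dP/dt = 0, i.e. P = 0 or P = 35100.
The coefficient (1 - P/K) = 0 when P = K, identifying K = 35100 as the carrying capacity.
(a) K = 35100; (b) equilibria P = 0 and P = 35100.


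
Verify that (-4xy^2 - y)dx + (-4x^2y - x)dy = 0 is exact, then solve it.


Check exactness: ∂M/∂y = -8xy - 1 and ∂N/∂x = -8xy - 1; equal, so the equation is exact.
Integrate M with respect to x (treating y as constant): ∫M dx = -2x^2y^2 - xy + h(y).
Differentiate w.r.t. y and set equal to N: all terms match, so h'(y) = 0 and h is a constant absorbed into C.
General solution: -2x^2y^2 - xy = C.


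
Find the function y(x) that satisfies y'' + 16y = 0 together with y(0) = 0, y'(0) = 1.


Characteristic roots of r² + 16 = 0 are ±4i, so y = C₁cos(4x) + C₂sin(4x).
Apply y(0) = 0: C₁ = 0. Differentiate and apply y'(0) = 1: 4·C₂ = 1, so C₂ = 1/4.
Particular solution: y = (1/4)sin(4x).


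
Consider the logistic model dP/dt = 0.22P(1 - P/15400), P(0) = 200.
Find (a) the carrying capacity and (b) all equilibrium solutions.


Logistic ODE dP/dt = 0.22P(1 - P/15400) has equilibria where dP/dt = 0, i.e. P = 0 or P = 15400.
The coefficient (1 - P/K) = 0 when P = K, identifying K = 15400 as the carrying capacity.
(a) K = 15400; (b) equilibria P = 0 and P = 15400.
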